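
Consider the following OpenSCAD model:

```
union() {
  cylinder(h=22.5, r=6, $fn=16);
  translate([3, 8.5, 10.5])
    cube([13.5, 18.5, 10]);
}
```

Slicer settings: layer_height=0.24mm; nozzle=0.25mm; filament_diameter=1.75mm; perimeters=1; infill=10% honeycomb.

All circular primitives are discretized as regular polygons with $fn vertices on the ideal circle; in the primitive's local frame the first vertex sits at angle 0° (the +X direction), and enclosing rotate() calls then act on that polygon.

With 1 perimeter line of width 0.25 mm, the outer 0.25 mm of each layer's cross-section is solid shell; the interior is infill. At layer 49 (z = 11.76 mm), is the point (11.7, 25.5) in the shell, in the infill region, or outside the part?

infill

At z = 11.76 mm: the r=6 cylinder contributes a regular 16-gon of circumradius 6; the cube at (3, 8.5) is present — its section is the full 13.5×18.5 rectangle; Taking the union: the 2 present regions are separate (no shared area or edge), so areas and boundary lengths simply add and each stays a separate island — 2 connected regions. Overall, the cross-section has 2 separate islands. The nearest boundary edge runs (3.00, 27.00)→(16.50, 27.00); distance from the point to it = 1.50 mm. (Shell/infill is judged within the island containing the point — the largest one.) The point is inside the cross-section and 1.50 mm from the nearest boundary — more than the 0.25 mm shell width (1 × 0.25), so it's in the infill interior.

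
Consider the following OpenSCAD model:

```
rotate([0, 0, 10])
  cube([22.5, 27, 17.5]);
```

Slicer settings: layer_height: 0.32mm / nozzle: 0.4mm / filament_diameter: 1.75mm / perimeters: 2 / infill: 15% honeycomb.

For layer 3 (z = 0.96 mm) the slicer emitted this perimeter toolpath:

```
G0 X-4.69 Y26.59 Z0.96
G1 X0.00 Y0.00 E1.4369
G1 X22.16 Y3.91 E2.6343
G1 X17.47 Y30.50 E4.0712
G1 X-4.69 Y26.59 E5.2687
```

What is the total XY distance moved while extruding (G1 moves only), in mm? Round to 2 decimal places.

Sum the Euclidean lengths of each G1 segment: total = 99.01 mm.

99.01 mm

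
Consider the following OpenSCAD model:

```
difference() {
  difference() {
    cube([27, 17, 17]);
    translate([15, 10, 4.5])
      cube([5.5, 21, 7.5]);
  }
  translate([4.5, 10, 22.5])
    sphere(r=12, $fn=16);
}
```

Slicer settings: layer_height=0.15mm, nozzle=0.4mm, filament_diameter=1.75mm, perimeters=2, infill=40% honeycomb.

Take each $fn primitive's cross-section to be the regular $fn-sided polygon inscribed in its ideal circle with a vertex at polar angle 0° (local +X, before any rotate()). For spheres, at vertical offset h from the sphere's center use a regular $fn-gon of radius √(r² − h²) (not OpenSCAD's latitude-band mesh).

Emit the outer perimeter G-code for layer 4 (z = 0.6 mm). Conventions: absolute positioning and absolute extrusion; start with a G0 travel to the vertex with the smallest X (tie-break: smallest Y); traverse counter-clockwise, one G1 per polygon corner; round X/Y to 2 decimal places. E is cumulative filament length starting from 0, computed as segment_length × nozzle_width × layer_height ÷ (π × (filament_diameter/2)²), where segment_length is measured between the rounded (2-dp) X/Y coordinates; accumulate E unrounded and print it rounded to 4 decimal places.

G0 X0.00 Y0.00 Z0.60
G1 X27.00 Y0.00 E0.6735
G1 X27.00 Y17.00 E1.0976
G1 X0.00 Y17.00 E1.7711
G1 X0.00 Y0.00 E2.1952

At z = 0.6 mm: the 27×17 cube contributes its full rectangle; the cube at (15, 10) is not intersected at this z (z outside [4.5, 12]); Subtracting the remaining from the first: none of the subtracted shapes is present at this height, so the 27×17 cube is unchanged — 1 connected region; the sphere at (4.5, 10) is absent (|z−center|=21.900 > r=12); After the difference (first − rest): none of the subtracted shapes is present at this height, so the result so far is unchanged — 1 connected region. The outline is a single polygon with 4 vertices. Extrusion per mm of travel: 0.4 × 0.15 / (π × 0.875²) = 0.024945. Accumulating E over each segment gives final E = 2.1952.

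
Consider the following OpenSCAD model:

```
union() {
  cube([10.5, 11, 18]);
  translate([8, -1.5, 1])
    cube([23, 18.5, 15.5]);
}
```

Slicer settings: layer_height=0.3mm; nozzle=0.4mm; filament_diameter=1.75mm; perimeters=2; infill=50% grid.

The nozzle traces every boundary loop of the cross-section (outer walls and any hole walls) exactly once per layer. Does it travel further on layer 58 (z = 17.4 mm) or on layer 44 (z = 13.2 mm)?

Layer 58 (z = 17.4): the cube (footprint 10.5×11) is included at this height (perimeter 43.00 mm); the cube at (8, -1.5) is absent (z outside [1, 16.5]); Merging all regions: only the 10.5×11 cube is present, so the union is just that shape — boundary = 43.00 mm. So its perimeter = 43.00 mm. Layer 44 (z = 13.2): the cube (footprint 10.5×11) is included at this height (perimeter 43.00 mm); the cube at (8, -1.5) is present — its section is the full 23×18.5 rectangle (perimeter 83.00 mm); Combining (union): the regions partially overlap (shared area 27.50 mm²), so the edge portions inside another operand are dropped and the merged outline is re-measured after clipping — boundary = 99.00 mm. So its perimeter = 99.00 mm. Layer 44 is larger (99.00 vs 43.00 mm).

layer 44 (z = 13.2 mm)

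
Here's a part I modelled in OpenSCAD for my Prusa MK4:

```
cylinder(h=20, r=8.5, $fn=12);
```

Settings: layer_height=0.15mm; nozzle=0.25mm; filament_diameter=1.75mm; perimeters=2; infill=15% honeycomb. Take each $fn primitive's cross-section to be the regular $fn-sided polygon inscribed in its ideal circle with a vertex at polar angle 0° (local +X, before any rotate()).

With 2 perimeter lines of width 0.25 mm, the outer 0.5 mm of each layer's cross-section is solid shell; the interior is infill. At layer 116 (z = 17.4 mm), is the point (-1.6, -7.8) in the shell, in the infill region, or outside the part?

At z = 17.4 mm: the cylinder: section is a regular 12-gon, circumradius r=8.5. Overall, the cross-section is a single solid region. The nearest boundary edge runs (-4.25, -7.36)→(-0.00, -8.50); distance from the point to it = 0.26 mm. The point is inside the cross-section, 0.26 mm from the nearest boundary — within the 0.5 mm shell band (2 × 0.25).

shell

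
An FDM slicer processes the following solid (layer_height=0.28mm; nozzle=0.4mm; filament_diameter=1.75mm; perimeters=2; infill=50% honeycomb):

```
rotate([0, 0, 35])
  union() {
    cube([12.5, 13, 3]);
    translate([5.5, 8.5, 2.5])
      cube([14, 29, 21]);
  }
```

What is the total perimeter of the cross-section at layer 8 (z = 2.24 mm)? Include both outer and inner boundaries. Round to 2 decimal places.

At z = 2.24 mm: the cube is present — its section is the full 12.5×13 rectangle (perimeter 51.00 mm); the cube at (5.5, 8.5) does not reach this height (z outside [2.5, 23.5]); Taking the union: only the 12.5×13 cube is present, so the union is just that shape — boundary = 51.00 mm; (whole slice rotated 35° about Z — lengths, areas and connectivity unchanged). Overall, the cross-section is a single solid region. Total boundary length (outer) = 51.00 mm.

51.00 mm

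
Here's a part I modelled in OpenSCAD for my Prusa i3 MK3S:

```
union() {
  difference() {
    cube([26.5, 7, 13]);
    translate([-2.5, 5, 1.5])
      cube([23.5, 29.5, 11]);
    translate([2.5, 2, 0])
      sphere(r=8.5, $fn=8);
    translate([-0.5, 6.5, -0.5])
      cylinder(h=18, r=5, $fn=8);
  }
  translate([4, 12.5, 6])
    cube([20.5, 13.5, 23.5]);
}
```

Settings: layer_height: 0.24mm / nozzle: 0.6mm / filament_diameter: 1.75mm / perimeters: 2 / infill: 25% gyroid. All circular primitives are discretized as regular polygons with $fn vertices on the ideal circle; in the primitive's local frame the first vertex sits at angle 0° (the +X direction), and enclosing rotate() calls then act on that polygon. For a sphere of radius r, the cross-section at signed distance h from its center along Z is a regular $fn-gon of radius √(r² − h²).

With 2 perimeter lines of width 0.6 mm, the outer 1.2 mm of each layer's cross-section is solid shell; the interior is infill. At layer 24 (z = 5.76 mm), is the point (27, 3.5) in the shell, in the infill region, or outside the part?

At z = 5.76 mm: the 26.5×7 cube contributes its full rectangle; the cube at (-2.5, 5) (footprint 23.5×29.5) is included at this height; the sphere at (2.5, 2): section is a regular 8-gon, circumradius = √(r²−h²) = √(8.5²−5.76²) = 6.251; the r=5 cylinder at (-0.5, 6.5) contributes a regular 8-gon of circumradius 5; Taking the first minus the rest: starting from the 26.5×7 cube, the 23.5×29.5 cube at (-2.5, 5) partially overlaps it — only the 42.00 mm² overlap (of its 693.25 mm²) is removed, clipping the outline; the r=8.5 sphere at (2.5, 2) partially overlaps it — only the 41.06 mm² overlap (of its 110.51 mm²) is removed, clipping the outline; the r=5 cylinder at (-0.5, 6.5) misses the remaining region (no effect) — 1 connected region; the cube at (4, 12.5) is not intersected at this z (z outside [6, 29.5]); Merging all regions: only the result so far is present, so the union is just that shape — 1 connected region. Overall, the cross-section is a single solid region. The nearest boundary edge runs (26.50, 7.00)→(26.50, 0.00); distance from the point to it = 0.50 mm. The point is not inside any of the regions above, so it lies outside the cross-section (0.50 mm from the nearest boundary).

outside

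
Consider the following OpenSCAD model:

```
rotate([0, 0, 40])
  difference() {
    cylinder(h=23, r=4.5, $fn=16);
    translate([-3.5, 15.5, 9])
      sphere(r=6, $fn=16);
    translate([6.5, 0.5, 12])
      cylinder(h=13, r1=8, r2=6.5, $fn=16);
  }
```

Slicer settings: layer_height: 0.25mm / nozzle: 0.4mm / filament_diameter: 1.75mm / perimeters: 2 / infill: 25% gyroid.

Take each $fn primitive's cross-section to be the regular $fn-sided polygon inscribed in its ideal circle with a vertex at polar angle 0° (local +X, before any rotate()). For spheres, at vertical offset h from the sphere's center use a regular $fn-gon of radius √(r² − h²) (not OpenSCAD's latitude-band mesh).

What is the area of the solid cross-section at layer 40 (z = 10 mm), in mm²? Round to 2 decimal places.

At z = 10 mm: the r=4.5 cylinder gives a regular 16-gon of circumradius 4.5 (constant along its height) (area = (16/2)·4.500²·sin(360°/16) = 61.99 mm²); the sphere at (-3.5, 15.5): section is a regular 16-gon, circumradius = √(r²−h²) = √(6²−1²) = 5.916 (area = (16/2)·5.916²·sin(360°/16) = 107.15 mm²); the cone at (6.5, 0.5) does not reach this height (z outside [12, 25]); Taking the first minus the rest: starting from the r=4.5 cylinder (61.99 mm²), the r=6 sphere at (-3.5, 15.5) misses the remaining region (no effect) — area = 61.99 mm²; (whole slice rotated 40° about Z — lengths, areas and connectivity unchanged). Overall, the cross-section is a single solid region. Net area = 61.99 mm².

61.99 mm²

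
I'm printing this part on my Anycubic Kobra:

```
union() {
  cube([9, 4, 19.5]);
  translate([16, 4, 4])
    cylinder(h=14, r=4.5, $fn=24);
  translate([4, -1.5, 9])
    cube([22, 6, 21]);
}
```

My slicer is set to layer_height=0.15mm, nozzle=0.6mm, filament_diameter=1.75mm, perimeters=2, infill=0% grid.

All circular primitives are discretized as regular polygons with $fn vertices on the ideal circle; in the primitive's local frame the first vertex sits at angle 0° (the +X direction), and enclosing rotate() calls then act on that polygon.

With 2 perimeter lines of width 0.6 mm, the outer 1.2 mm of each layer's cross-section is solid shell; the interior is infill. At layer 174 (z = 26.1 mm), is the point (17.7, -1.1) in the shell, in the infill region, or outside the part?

shell

At z = 26.1 mm: the cube is not intersected at this z (z outside [0, 19.5]); the cylinder at (16, 4) is not intersected at this z (z outside [4, 18]); the 22×6 cube at (4, -1.5) contributes its full rectangle; Taking the union: only the 22×6 cube at (4, -1.5) is present, so the union is just that shape — 1 connected region. Overall, the cross-section is a single solid region. The nearest boundary edge runs (4.00, -1.50)→(26.00, -1.50); distance from the point to it = 0.40 mm. The point is inside the cross-section, 0.40 mm from the nearest boundary — within the 1.2 mm shell band (2 × 0.6).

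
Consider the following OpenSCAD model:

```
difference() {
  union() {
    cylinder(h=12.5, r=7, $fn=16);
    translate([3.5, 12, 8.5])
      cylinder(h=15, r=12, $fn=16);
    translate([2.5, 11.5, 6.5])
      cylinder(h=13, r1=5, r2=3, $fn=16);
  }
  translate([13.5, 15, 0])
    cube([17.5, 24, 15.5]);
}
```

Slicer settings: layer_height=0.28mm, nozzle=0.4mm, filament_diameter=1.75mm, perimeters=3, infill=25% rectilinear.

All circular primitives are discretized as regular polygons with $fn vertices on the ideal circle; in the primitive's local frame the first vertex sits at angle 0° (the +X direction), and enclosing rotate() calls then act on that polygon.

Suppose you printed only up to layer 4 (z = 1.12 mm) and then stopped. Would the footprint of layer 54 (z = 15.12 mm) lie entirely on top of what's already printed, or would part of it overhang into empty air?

part overhangs

Compare the two slices. At z = 1.12: the cylinder: section is a regular 16-gon, circumradius r=7 (area = (16/2)·7.000²·sin(360°/16) = 150.01 mm²); the cylinder at (3.5, 12) is not intersected at this z (z outside [8.5, 23.5]); the cone at (2.5, 11.5) is absent (z outside [6.5, 19.5]); Combining (union): only the r=7 cylinder is present, so the union is just that shape — area = 150.01 mm²; the 17.5×24 cube at (13.5, 15) contributes its full rectangle (area 420.00 mm²); Subtracting the remaining from the first: starting from that combined region (150.01 mm²), the 17.5×24 cube at (13.5, 15) misses the remaining region (no effect) — area = 150.01 mm². At z = 15.12: the cylinder is absent (z outside [0, 12.5]); the r=12 cylinder at (3.5, 12) contributes a regular 16-gon of circumradius 12 (area = (16/2)·12.000²·sin(360°/16) = 440.85 mm²); the cone at (2.5, 11.5) contributes a regular 16-gon of circumradius 3.674 (interpolated between r1=5 and r2=3 at t=0.663) (area = (16/2)·3.674²·sin(360°/16) = 41.32 mm²); Combining (union): the cone at (2.5, 11.5) lies entirely inside the r=12 cylinder at (3.5, 12), so the union is just the r=12 cylinder at (3.5, 12) — area = 440.85 mm²; the 17.5×24 cube at (13.5, 15) contributes its full rectangle (area 420.00 mm²); Taking the first minus the rest: starting from that combined region (440.85 mm²), the 17.5×24 cube at (13.5, 15) partially overlaps it — only the 2.87 mm² overlap (of its 420.00 mm²) is removed, clipping the outline — area = 437.99 mm². Checking containment: at z = 15.12 the cross-section extends beyond the z = 1.12 cross-section by about 380.88 mm².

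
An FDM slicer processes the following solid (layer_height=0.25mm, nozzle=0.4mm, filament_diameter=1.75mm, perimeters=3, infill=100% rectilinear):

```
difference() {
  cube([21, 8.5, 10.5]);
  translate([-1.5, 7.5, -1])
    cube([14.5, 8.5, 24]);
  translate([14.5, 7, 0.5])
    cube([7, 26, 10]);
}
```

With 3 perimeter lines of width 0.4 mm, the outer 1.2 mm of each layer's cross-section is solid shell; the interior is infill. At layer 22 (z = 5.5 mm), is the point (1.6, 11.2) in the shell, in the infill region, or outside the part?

outside

At z = 5.5 mm: the 21×8.5 cube contributes its full rectangle; the 14.5×8.5 cube at (-1.5, 7.5) contributes its full rectangle; the 7×26 cube at (14.5, 7) contributes its full rectangle; After the difference (first − rest): starting from the 21×8.5 cube, the 14.5×8.5 cube at (-1.5, 7.5) partially overlaps it — only the 13.00 mm² overlap (of its 123.25 mm²) is removed, clipping the outline; the 7×26 cube at (14.5, 7) partially overlaps it — only the 9.75 mm² overlap (of its 182.00 mm²) is removed, clipping the outline — 1 connected region. Overall, the cross-section is a single solid region. The nearest boundary edge runs (0.00, 7.50)→(13.00, 7.50); distance from the point to it = 3.70 mm. The point is not inside any of the regions above, so it lies outside the cross-section (3.70 mm from the nearest boundary).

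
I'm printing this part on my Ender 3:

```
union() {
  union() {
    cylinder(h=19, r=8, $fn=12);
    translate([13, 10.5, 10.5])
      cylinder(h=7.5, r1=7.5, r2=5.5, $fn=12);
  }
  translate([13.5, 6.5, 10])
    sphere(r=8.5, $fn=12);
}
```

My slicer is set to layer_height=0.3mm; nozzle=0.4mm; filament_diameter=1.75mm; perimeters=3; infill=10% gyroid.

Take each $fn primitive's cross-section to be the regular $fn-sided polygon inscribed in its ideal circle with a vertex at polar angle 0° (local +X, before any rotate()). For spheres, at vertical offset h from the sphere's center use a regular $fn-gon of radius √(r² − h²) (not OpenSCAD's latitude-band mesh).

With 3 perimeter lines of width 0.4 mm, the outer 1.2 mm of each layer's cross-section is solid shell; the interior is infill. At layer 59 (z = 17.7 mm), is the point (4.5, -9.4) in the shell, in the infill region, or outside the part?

At z = 17.7 mm: the cylinder: section is a regular 12-gon, circumradius r=8; the cone at (13, 10.5): at t=0.960 of its height the radius interpolates to r₁+(r₂−r₁)t = 5.580, giving a regular 12-gon of that circumradius; Taking the union: the 2 present regions are separate (no shared area or edge), so areas and boundary lengths simply add and each stays a separate island — 2 connected regions; the r=8.5 sphere at (13.5, 6.5) contributes a regular 12-gon of circumradius √(8.5²−7.7²) = 3.600; Combining (union): the regions partially overlap (shared area 26.59 mm²), so overlapping operands fuse into one piece — 2 connected regions. Overall, the cross-section has 2 separate islands. The nearest boundary edge runs (4.00, -6.93)→(-0.00, -8.00); distance from the point to it = 2.52 mm. The point is not inside any of the regions above, so it lies outside the cross-section (2.52 mm from the nearest boundary).

outside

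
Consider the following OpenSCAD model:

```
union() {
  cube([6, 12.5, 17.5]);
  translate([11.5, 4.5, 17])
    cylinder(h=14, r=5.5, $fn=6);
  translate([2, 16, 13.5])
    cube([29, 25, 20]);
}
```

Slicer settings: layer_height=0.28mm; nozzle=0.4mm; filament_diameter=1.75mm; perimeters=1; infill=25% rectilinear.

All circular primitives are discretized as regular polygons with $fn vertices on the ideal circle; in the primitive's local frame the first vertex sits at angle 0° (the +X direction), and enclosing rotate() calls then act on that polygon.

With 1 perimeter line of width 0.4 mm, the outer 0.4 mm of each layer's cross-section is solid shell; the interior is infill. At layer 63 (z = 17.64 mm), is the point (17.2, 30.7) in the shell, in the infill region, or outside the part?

infill

At z = 17.64 mm: the cube does not reach this height (z outside [0, 17.5]); the r=5.5 cylinder at (11.5, 4.5) gives a regular 6-gon of circumradius 5.5 (constant along its height); the 29×25 cube at (2, 16) contributes its full rectangle; Merging all regions: the 2 present regions are separate (no shared area or edge), so areas and boundary lengths simply add and each stays a separate island — 2 connected regions. Overall, the cross-section has 2 separate islands. The nearest boundary edge runs (2.00, 41.00)→(31.00, 41.00); distance from the point to it = 10.30 mm. (Shell/infill is judged within the island containing the point — the largest one.) The point is inside the cross-section and 10.30 mm from the nearest boundary — more than the 0.4 mm shell width (1 × 0.4), so it's in the infill interior.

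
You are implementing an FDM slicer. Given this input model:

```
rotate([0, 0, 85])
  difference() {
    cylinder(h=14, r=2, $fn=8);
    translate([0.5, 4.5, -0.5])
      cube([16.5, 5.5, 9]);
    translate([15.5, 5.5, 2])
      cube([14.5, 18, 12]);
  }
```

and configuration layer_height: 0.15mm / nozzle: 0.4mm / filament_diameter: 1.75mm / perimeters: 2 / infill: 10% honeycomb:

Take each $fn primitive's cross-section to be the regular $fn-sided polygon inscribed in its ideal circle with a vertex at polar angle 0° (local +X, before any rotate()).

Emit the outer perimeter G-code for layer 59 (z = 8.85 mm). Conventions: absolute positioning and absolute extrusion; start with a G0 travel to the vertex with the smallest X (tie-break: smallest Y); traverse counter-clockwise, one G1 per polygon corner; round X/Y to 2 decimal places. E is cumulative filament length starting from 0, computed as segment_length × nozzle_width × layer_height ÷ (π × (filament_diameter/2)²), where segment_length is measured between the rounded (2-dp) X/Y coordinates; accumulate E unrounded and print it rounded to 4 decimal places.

At z = 8.85 mm: the cylinder: section is a regular 8-gon, circumradius r=2; the cube at (0.5, 4.5) is absent (z outside [-0.5, 8.5]); the cube at (15.5, 5.5) (footprint 14.5×18) is included at this height; Subtracting the remaining from the first: starting from the r=2 cylinder, the 14.5×18 cube at (15.5, 5.5) misses the remaining region (no effect) — 1 connected region; (whole slice rotated 85° about Z — lengths, areas and connectivity unchanged). The outline is a single polygon with 8 vertices. Extrusion per mm of travel: 0.4 × 0.15 / (π × 0.875²) = 0.024945. Accumulating E over each segment gives final E = 0.3054.

G0 X-1.99 Y0.17 Z8.85
G1 X-1.53 Y-1.29 E0.0382
G1 X-0.17 Y-1.99 E0.0763
G1 X1.29 Y-1.53 E0.1145
G1 X1.99 Y-0.17 E0.1527
G1 X1.53 Y1.29 E0.1909
G1 X0.17 Y1.99 E0.2290
G1 X-1.29 Y1.53 E0.2672
G1 X-1.99 Y0.17 E0.3054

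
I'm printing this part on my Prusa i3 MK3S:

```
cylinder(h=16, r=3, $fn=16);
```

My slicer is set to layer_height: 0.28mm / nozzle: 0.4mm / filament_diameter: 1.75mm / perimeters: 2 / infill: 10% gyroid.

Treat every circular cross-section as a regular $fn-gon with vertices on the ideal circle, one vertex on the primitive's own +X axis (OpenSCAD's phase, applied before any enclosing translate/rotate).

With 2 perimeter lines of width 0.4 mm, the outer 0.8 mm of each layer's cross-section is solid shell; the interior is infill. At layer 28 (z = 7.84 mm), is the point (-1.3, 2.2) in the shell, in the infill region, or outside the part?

At z = 7.84 mm: the cylinder: section is a regular 16-gon, circumradius r=3. Overall, the cross-section is a single solid region. The nearest boundary edge runs (-1.15, 2.77)→(-2.12, 2.12); distance from the point to it = 0.39 mm. The point is inside the cross-section, 0.39 mm from the nearest boundary — within the 0.8 mm shell band (2 × 0.4).

shell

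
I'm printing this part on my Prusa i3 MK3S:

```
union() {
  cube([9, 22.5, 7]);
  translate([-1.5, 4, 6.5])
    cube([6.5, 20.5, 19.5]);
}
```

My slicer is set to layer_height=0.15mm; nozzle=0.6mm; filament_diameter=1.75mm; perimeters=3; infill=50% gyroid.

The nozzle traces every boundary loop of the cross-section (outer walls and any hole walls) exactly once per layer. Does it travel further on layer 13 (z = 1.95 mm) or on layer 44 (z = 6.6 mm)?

Layer 13 (z = 1.95): the 9×22.5 cube contributes its full rectangle (perimeter 63.00 mm); the cube at (-1.5, 4) is not intersected at this z (z outside [6.5, 26]); Combining (union): only the 9×22.5 cube is present, so the union is just that shape — boundary = 63.00 mm. So its perimeter = 63.00 mm. Layer 44 (z = 6.6): the 9×22.5 cube contributes its full rectangle (perimeter 63.00 mm); the cube at (-1.5, 4) is present — its section is the full 6.5×20.5 rectangle (perimeter 54.00 mm); Taking the union: the regions partially overlap (shared area 92.50 mm²), so the edge portions inside another operand are dropped and the merged outline is re-measured after clipping — boundary = 70.00 mm. So its perimeter = 70.00 mm. Layer 44 is larger (70.00 vs 63.00 mm).

layer 44 (z = 6.6 mm)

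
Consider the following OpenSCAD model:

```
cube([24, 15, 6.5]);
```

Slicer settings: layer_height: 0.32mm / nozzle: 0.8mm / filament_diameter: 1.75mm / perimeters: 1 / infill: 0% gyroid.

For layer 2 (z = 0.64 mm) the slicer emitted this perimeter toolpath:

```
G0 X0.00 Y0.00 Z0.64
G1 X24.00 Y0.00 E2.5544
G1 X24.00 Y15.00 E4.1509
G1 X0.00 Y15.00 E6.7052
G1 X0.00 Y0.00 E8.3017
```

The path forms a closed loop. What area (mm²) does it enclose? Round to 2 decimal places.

Apply the shoelace formula to the sequence of (X, Y) vertices; enclosed area = 360.00 mm².

360.00 mm²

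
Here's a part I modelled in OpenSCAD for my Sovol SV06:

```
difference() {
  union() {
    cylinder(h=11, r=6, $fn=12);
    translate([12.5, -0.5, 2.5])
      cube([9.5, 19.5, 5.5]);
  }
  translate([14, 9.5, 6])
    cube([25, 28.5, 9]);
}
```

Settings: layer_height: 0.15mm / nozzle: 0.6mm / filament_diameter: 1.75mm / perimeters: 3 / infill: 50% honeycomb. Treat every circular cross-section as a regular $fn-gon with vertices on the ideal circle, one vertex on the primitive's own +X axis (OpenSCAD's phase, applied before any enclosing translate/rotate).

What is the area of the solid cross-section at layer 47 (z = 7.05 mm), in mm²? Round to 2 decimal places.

At z = 7.05 mm: the r=6 cylinder contributes a regular 12-gon of circumradius 6 (area = (12/2)·6.000²·sin(360°/12) = 108.00 mm²); the cube at (12.5, -0.5) (footprint 9.5×19.5) is included at this height (area 185.25 mm²); Merging all regions: the 2 present regions are separate (no shared area or edge), so areas and boundary lengths simply add and each stays a separate island — area = 293.25 mm²; the cube at (14, 9.5) (footprint 25×28.5) is included at this height (area 712.50 mm²); Taking the first minus the rest: starting from that combined region (293.25 mm²), the 25×28.5 cube at (14, 9.5) partially overlaps it — only the 76.00 mm² overlap (of its 712.50 mm²) is removed, clipping the outline — area = 217.25 mm². Overall, the cross-section has 2 separate islands. Net area = 217.25 mm².

217.25 mm²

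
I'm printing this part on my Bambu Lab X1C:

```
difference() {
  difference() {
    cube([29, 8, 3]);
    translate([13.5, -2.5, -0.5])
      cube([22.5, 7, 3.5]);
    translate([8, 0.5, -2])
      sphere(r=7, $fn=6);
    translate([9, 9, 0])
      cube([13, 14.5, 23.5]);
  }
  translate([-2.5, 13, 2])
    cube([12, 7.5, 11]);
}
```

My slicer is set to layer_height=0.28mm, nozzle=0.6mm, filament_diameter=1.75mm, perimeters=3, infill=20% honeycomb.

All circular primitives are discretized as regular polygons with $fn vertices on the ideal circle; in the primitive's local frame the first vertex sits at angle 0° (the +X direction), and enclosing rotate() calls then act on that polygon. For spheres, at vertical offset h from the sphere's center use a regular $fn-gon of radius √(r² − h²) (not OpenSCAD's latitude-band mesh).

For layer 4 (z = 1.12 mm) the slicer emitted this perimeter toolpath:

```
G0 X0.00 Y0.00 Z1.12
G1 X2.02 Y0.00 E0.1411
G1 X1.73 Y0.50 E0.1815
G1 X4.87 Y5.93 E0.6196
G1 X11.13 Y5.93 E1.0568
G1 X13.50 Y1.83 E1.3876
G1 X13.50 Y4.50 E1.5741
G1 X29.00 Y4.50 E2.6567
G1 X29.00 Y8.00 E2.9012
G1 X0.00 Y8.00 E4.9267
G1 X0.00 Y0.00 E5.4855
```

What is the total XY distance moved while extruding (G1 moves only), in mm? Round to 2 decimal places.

78.54 mm

Sum the Euclidean lengths of each G1 segment: total = 78.54 mm.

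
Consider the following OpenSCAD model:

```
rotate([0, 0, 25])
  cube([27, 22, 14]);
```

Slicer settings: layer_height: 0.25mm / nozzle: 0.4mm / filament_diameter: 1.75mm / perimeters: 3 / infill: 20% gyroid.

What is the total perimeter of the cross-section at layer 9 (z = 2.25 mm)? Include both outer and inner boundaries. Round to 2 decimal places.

98.00 mm

At z = 2.25 mm: the cube (footprint 27×22) is included at this height (perimeter 98.00 mm); (whole slice rotated 25° about Z — lengths, areas and connectivity unchanged). Overall, the cross-section is a single solid region. Total boundary length (outer) = 98.00 mm.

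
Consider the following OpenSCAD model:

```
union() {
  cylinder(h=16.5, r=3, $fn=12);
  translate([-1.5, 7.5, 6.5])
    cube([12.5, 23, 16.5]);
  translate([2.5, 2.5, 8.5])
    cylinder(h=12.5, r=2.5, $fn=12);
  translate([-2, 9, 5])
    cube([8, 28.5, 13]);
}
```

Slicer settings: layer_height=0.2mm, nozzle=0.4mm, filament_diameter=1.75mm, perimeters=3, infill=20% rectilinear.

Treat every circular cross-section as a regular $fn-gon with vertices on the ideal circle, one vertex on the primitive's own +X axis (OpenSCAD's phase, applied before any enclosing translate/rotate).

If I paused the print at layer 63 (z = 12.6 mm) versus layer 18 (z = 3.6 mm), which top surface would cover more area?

layer 63 (z = 12.6 mm)

Layer 63 (z = 12.6): the r=3 cylinder contributes a regular 12-gon of circumradius 3 (area = (12/2)·3.000²·sin(360°/12) = 27.00 mm²); the 12.5×23 cube at (-1.5, 7.5) contributes its full rectangle (area 287.50 mm²); the cylinder at (2.5, 2.5): section is a regular 12-gon, circumradius r=2.5 (area = (12/2)·2.500²·sin(360°/12) = 18.75 mm²); the cube at (-2, 9) (footprint 8×28.5) is included at this height (area 228.00 mm²); Taking the union: the regions partially overlap — summed areas 561.25 mm² minus the doubly-counted overlap 166.38 mm² gives 394.88 mm² — area = 394.88 mm². So its area = 394.88 mm². Layer 18 (z = 3.6): the cylinder: section is a regular 12-gon, circumradius r=3 (area = (12/2)·3.000²·sin(360°/12) = 27.00 mm²); the cube at (-1.5, 7.5) does not reach this height (z outside [6.5, 23]); the cylinder at (2.5, 2.5) does not reach this height (z outside [8.5, 21]); the cube at (-2, 9) does not reach this height (z outside [5, 18]); Combining (union): only the r=3 cylinder is present, so the union is just that shape — area = 27.00 mm². So its area = 27.00 mm². Layer 63 is larger (394.88 vs 27.00 mm²).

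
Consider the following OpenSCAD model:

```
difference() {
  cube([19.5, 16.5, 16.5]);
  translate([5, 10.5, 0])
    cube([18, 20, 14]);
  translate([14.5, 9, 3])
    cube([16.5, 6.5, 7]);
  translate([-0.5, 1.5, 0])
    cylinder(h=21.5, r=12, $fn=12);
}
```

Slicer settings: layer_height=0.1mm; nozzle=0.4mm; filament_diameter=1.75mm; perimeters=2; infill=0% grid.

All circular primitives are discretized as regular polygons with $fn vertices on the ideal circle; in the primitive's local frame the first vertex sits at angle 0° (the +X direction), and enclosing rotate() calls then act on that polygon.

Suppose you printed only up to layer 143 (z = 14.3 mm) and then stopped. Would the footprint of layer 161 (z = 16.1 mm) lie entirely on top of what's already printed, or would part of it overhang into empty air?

entirely on top

Compare the two slices. At z = 14.3: the cube (footprint 19.5×16.5) is included at this height (area 321.75 mm²); the cube at (5, 10.5) is not intersected at this z (z outside [0, 14]); the cube at (14.5, 9) does not reach this height (z outside [3, 10]); the r=12 cylinder at (-0.5, 1.5) contributes a regular 12-gon of circumradius 12 (area = (12/2)·12.000²·sin(360°/12) = 432.00 mm²); Taking the first minus the rest: starting from the 19.5×16.5 cube (321.75 mm²), the r=12 cylinder at (-0.5, 1.5) partially overlaps it — only the 118.98 mm² overlap (of its 432.00 mm²) is removed, clipping the outline — area = 202.77 mm². At z = 16.1: the 19.5×16.5 cube contributes its full rectangle (area 321.75 mm²); the cube at (5, 10.5) does not reach this height (z outside [0, 14]); the cube at (14.5, 9) is absent (z outside [3, 10]); the r=12 cylinder at (-0.5, 1.5) gives a regular 12-gon of circumradius 12 (constant along its height) (area = (12/2)·12.000²·sin(360°/12) = 432.00 mm²); Taking the first minus the rest: starting from the 19.5×16.5 cube (321.75 mm²), the r=12 cylinder at (-0.5, 1.5) partially overlaps it — only the 118.98 mm² overlap (of its 432.00 mm²) is removed, clipping the outline — area = 202.77 mm². Checking containment: the cross-section at z = 16.1 is a subset of the cross-section at z = 14.3.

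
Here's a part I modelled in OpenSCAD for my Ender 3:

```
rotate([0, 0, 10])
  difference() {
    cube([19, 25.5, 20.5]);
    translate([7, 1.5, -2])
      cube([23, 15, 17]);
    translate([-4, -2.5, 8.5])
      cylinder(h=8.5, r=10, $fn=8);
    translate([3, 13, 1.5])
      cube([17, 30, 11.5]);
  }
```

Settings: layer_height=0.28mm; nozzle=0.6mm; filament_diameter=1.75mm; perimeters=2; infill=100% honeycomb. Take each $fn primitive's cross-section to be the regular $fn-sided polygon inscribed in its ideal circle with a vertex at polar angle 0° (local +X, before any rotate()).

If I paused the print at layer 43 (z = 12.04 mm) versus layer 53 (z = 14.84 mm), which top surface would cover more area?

layer 53 (z = 14.84 mm)

Layer 43 (z = 12.04): the 19×25.5 cube contributes its full rectangle (area 484.50 mm²); the 23×15 cube at (7, 1.5) contributes its full rectangle (area 345.00 mm²); the cylinder at (-4, -2.5): section is a regular 8-gon, circumradius r=10 (area = (8/2)·10.000²·sin(360°/8) = 282.84 mm²); the cube at (3, 13) is present — its section is the full 17×30 rectangle (area 510.00 mm²); Taking the first minus the rest: starting from the 19×25.5 cube (484.50 mm²), the 23×15 cube at (7, 1.5) partially overlaps it — only the 180.00 mm² overlap (of its 345.00 mm²) is removed, clipping the outline; the r=10 cylinder at (-4, -2.5) partially overlaps it — only the 20.32 mm² overlap (of its 282.84 mm²) is removed, clipping the outline; the 17×30 cube at (3, 13) partially overlaps it — only the 158.00 mm² overlap (of its 510.00 mm²) is removed, clipping the outline — area = 126.18 mm²; (whole slice rotated 10° about Z — lengths, areas and connectivity unchanged). So its area = 126.18 mm². Layer 53 (z = 14.84): the cube is present — its section is the full 19×25.5 rectangle (area 484.50 mm²); the 23×15 cube at (7, 1.5) contributes its full rectangle (area 345.00 mm²); the r=10 cylinder at (-4, -2.5) contributes a regular 8-gon of circumradius 10 (area = (8/2)·10.000²·sin(360°/8) = 282.84 mm²); the cube at (3, 13) is not intersected at this z (z outside [1.5, 13]); Subtracting the remaining from the first: starting from the 19×25.5 cube (484.50 mm²), the 23×15 cube at (7, 1.5) partially overlaps it — only the 180.00 mm² overlap (of its 345.00 mm²) is removed, clipping the outline; the r=10 cylinder at (-4, -2.5) partially overlaps it — only the 20.32 mm² overlap (of its 282.84 mm²) is removed, clipping the outline — area = 284.18 mm²; (whole slice rotated 10° about Z — lengths, areas and connectivity unchanged). So its area = 284.18 mm². Layer 53 is larger (284.18 vs 126.18 mm²).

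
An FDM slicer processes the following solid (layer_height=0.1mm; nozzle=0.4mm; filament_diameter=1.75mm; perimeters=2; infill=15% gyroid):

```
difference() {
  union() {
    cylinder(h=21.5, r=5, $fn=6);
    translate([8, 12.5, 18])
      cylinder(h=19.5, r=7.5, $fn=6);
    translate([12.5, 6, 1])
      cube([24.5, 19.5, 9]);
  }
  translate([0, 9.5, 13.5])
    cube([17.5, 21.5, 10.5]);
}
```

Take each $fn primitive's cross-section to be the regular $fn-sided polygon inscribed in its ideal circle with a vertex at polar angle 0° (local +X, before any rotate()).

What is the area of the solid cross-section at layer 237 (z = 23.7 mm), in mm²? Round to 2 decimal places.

At z = 23.7 mm: the cylinder is not intersected at this z (z outside [0, 21.5]); the cylinder at (8, 12.5): section is a regular 6-gon, circumradius r=7.5 (area = (6/2)·7.500²·sin(360°/6) = 146.14 mm²); the cube at (12.5, 6) does not reach this height (z outside [1, 10]); Combining (union): only the r=7.5 cylinder at (8, 12.5) is present, so the union is just that shape — area = 146.14 mm²; the cube at (0, 9.5) is present — its section is the full 17.5×21.5 rectangle (area 376.25 mm²); Taking the first minus the rest: starting from the result so far (146.14 mm²), the 17.5×21.5 cube at (0, 9.5) partially overlaps it — only the 112.87 mm² overlap (of its 376.25 mm²) is removed, clipping the outline — area = 33.27 mm². Overall, the cross-section is a single solid region. Net area = 33.27 mm².

33.27 mm²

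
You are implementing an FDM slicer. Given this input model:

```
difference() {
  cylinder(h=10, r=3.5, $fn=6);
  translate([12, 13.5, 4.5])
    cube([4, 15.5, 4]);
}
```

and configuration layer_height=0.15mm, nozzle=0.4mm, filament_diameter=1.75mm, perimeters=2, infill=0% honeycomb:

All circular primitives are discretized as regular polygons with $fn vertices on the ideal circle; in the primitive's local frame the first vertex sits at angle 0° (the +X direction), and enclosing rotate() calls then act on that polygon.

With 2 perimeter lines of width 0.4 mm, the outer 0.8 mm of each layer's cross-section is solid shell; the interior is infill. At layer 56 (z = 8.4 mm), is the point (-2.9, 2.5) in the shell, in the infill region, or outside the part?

At z = 8.4 mm: the r=3.5 cylinder contributes a regular 6-gon of circumradius 3.5; the 4×15.5 cube at (12, 13.5) contributes its full rectangle; Subtracting the remaining from the first: starting from the r=3.5 cylinder, the 4×15.5 cube at (12, 13.5) misses the remaining region (no effect) — 1 connected region. Overall, the cross-section is a single solid region. The nearest boundary edge runs (-3.50, 0.00)→(-1.75, 3.03); distance from the point to it = 0.73 mm. The point is not inside any of the regions above, so it lies outside the cross-section (0.73 mm from the nearest boundary).

outside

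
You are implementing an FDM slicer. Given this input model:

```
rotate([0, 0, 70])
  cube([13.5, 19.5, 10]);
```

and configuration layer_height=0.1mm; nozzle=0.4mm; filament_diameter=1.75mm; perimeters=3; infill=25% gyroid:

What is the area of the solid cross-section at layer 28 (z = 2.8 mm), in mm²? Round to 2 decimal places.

263.25 mm²

At z = 2.8 mm: the cube is present — its section is the full 13.5×19.5 rectangle (area 263.25 mm²); (rotated 70° about Z; rotation is an isometry so areas/perimeters/island counts are preserved). Overall, the cross-section is a single solid region. Net area = 263.25 mm².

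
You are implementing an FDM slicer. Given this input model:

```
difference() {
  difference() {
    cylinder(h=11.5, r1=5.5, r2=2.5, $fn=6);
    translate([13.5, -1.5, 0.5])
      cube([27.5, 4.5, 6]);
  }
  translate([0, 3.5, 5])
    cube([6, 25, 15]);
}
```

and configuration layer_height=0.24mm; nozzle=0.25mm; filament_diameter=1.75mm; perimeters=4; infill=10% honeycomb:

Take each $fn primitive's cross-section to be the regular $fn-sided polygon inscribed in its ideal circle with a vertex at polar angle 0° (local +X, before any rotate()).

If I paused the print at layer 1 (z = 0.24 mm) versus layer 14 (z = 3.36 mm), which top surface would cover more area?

Layer 1 (z = 0.24): the cone: at t=0.021 of its height the radius interpolates to r₁+(r₂−r₁)t = 5.437, giving a regular 6-gon of that circumradius (area = (6/2)·5.437²·sin(360°/6) = 76.81 mm²); the cube at (13.5, -1.5) does not reach this height (z outside [0.5, 6.5]); After the difference (first − rest): none of the subtracted shapes is present at this height, so the cone is unchanged — area = 76.81 mm²; the cube at (0, 3.5) does not reach this height (z outside [5, 20]); Taking the first minus the rest: none of the subtracted shapes is present at this height, so the result so far is unchanged — area = 76.81 mm². So its area = 76.81 mm². Layer 14 (z = 3.36): the cone contributes a regular 6-gon of circumradius 4.623 (interpolated between r1=5.5 and r2=2.5 at t=0.292) (area = (6/2)·4.623²·sin(360°/6) = 55.54 mm²); the 27.5×4.5 cube at (13.5, -1.5) contributes its full rectangle (area 123.75 mm²); Subtracting the remaining from the first: starting from the cone (55.54 mm²), the 27.5×4.5 cube at (13.5, -1.5) misses the remaining region (no effect) — area = 55.54 mm²; the cube at (0, 3.5) is not intersected at this z (z outside [5, 20]); Subtracting the remaining from the first: none of the subtracted shapes is present at this height, so the result so far is unchanged — area = 55.54 mm². So its area = 55.54 mm². Layer 1 is larger (76.81 vs 55.54 mm²).

layer 1 (z = 0.24 mm)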